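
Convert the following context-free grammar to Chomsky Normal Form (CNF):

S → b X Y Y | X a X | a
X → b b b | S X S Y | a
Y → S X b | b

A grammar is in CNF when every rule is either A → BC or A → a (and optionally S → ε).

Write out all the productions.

TB → b; TA → a; S → a; X → a; Y → b; S → TB X0; X0 → X X1; X1 → Y Y; S → X X2; X2 → TA X; X → TB X3; X3 → TB TB; X → S X4; X4 → X X5; X5 → S Y; Y → S X6; X6 → X TB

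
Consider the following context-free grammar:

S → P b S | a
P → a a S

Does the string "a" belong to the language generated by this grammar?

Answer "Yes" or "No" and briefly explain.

Yes - a valid derivation exists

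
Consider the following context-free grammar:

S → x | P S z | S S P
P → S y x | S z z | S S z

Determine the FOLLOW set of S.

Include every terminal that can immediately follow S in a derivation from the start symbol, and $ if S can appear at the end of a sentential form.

We compute FOLLOW(S) using the standard algorithm.
FOLLOW(S) starts with {$}.
FIRST(P) = {x}
FIRST(S) = {x}
FOLLOW(P) = {$, x, y, z}
FOLLOW(S) = {$, x, y, z}
Therefore, FOLLOW(S) = {$, x, y, z}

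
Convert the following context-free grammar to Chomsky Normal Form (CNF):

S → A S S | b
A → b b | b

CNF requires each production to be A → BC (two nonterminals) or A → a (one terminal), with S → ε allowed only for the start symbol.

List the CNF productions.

S → b; TB → b; A → b; S → A X0; X0 → S S; A → TB TB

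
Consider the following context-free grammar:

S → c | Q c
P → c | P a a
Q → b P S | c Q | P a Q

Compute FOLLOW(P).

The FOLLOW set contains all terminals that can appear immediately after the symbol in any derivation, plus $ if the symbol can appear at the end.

We compute FOLLOW(P) using the standard algorithm.
FOLLOW(S) starts with {$}.
FIRST(P) = {c}
FIRST(Q) = {b, c}
FIRST(S) = {b, c}
FOLLOW(P) = {a, b, c}
FOLLOW(Q) = {c}
FOLLOW(S) = {$, c}
Therefore, FOLLOW(P) = {a, b, c}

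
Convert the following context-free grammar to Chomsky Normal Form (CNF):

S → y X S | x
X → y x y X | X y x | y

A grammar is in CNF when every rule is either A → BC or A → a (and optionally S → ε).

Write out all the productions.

TY → y; S → x; TX → x; X → y; S → TY X0; X0 → X S; X → TY X1; X1 → TX X2; X2 → TY X; X → X X3; X3 → TY TX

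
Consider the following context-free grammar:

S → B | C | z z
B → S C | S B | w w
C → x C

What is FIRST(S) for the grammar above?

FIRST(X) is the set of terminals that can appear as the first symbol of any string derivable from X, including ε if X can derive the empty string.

We compute FIRST(S) using the standard algorithm.
FIRST(B) = {w, x, z}
FIRST(C) = {x}
FIRST(S) = {w, x, z}
Therefore, FIRST(S) = {w, x, z}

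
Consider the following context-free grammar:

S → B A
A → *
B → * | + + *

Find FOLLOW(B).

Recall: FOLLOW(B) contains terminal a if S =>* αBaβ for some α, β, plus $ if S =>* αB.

We compute FOLLOW(B) using the standard algorithm.
FOLLOW(S) starts with {$}.
FIRST(A) = {*}
FIRST(B) = {*, +}
FIRST(S) = {*, +}
FOLLOW(A) = {$}
FOLLOW(B) = {*}
FOLLOW(S) = {$}
Therefore, FOLLOW(B) = {*}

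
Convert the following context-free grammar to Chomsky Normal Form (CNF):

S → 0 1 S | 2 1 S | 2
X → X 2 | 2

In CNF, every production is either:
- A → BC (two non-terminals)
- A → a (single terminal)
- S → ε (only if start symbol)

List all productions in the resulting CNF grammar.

T0 → 0; T1 → 1; T2 → 2; S → 2; X → 2; S → T0 X0; X0 → T1 S; S → T2 X1; X1 → T1 S; X → X T2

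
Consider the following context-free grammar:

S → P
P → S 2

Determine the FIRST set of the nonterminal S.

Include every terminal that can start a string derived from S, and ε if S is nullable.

We compute FIRST(S) using the standard algorithm.
FIRST(P) = {}
FIRST(S) = {}
Therefore, FIRST(S) = {}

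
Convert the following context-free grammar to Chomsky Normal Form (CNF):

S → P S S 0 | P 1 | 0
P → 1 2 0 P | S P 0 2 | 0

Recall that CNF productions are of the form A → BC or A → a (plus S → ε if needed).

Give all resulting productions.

T0 → 0; T1 → 1; S → 0; T2 → 2; P → 0; S → P X0; X0 → S X1; X1 → S T0; S → P T1; P → T1 X2; X2 → T2 X3; X3 → T0 P; P → S X4; X4 → P X5; X5 → T0 T2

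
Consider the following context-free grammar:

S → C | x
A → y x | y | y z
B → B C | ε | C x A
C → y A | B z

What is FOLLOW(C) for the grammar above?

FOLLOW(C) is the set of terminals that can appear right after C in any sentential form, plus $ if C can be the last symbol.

We compute FOLLOW(C) using the standard algorithm.
FOLLOW(S) starts with {$}.
FIRST(A) = {y}
FIRST(B) = {y, z, ε}
FIRST(C) = {y, z}
FIRST(S) = {x, y, z}
FOLLOW(A) = {$, x, y, z}
FOLLOW(B) = {y, z}
FOLLOW(C) = {$, x, y, z}
FOLLOW(S) = {$}
Therefore, FOLLOW(C) = {$, x, y, z}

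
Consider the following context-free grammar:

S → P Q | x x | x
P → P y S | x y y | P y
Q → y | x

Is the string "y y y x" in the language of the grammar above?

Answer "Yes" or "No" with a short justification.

No - no valid derivation exists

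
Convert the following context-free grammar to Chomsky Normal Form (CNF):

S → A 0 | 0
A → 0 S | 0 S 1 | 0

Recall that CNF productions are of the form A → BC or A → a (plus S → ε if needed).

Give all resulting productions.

T0 → 0; S → 0; T1 → 1; A → 0; S → A T0; A → T0 S; A → T0 X0; X0 → S T1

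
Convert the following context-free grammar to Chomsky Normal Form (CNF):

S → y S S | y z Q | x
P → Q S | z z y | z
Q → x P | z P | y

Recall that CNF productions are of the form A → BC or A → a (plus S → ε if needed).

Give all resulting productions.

TY → y; TZ → z; S → x; P → z; TX → x; Q → y; S → TY X0; X0 → S S; S → TY X1; X1 → TZ Q; P → Q S; P → TZ X2; X2 → TZ TY; Q → TX P; Q → TZ P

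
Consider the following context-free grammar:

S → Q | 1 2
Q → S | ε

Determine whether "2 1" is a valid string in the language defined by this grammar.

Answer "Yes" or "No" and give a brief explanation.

No - no valid derivation exists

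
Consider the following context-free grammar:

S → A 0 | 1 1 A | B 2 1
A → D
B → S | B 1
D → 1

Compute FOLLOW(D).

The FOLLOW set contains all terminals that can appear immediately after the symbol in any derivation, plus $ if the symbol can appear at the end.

We compute FOLLOW(D) using the standard algorithm.
FOLLOW(S) starts with {$}.
FIRST(A) = {1}
FIRST(B) = {1}
FIRST(D) = {1}
FIRST(S) = {1}
FOLLOW(A) = {$, 0, 1, 2}
FOLLOW(B) = {1, 2}
FOLLOW(D) = {$, 0, 1, 2}
FOLLOW(S) = {$, 1, 2}
Therefore, FOLLOW(D) = {$, 0, 1, 2}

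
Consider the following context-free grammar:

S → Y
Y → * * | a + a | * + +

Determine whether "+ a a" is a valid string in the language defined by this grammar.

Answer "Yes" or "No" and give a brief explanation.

No - no valid derivation exists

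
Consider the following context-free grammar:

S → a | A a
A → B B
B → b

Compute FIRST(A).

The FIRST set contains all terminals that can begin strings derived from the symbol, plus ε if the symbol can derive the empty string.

We compute FIRST(A) using the standard algorithm.
FIRST(A) = {b}
FIRST(B) = {b}
FIRST(S) = {a, b}
Therefore, FIRST(A) = {b}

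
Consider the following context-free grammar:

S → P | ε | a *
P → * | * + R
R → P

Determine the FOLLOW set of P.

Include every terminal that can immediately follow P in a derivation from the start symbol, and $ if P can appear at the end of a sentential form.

We compute FOLLOW(P) using the standard algorithm.
FOLLOW(S) starts with {$}.
FIRST(P) = {*}
FIRST(R) = {*}
FIRST(S) = {*, a, ε}
FOLLOW(P) = {$}
FOLLOW(R) = {$}
FOLLOW(S) = {$}
Therefore, FOLLOW(P) = {$}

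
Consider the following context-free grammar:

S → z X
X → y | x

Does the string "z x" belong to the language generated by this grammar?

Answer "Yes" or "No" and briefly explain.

Yes - a valid derivation exists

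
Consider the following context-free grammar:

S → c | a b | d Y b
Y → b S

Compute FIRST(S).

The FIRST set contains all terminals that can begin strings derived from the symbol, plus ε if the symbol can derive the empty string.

We compute FIRST(S) using the standard algorithm.
FIRST(S) = {a, c, d}
FIRST(Y) = {b}
Therefore, FIRST(S) = {a, c, d}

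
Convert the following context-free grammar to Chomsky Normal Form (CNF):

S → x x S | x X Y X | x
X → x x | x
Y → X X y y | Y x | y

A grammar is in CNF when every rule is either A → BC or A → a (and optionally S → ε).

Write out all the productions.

TX → x; S → x; X → x; TY → y; Y → y; S → TX X0; X0 → TX S; S → TX X1; X1 → X X2; X2 → Y X; X → TX TX; Y → X X3; X3 → X X4; X4 → TY TY; Y → Y TX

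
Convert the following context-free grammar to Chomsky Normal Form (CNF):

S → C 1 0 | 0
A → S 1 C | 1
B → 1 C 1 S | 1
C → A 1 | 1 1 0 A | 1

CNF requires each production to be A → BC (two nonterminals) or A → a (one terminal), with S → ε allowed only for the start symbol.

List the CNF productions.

T1 → 1; T0 → 0; S → 0; A → 1; B → 1; C → 1; S → C X0; X0 → T1 T0; A → S X1; X1 → T1 C; B → T1 X2; X2 → C X3; X3 → T1 S; C → A T1; C → T1 X4; X4 → T1 X5; X5 → T0 A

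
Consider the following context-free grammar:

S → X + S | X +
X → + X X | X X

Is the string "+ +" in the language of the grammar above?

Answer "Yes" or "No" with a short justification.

No - no valid derivation exists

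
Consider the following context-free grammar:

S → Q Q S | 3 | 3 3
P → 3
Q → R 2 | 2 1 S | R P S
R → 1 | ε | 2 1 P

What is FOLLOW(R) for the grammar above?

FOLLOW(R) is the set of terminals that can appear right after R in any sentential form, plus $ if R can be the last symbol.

We compute FOLLOW(R) using the standard algorithm.
FOLLOW(S) starts with {$}.
FIRST(P) = {3}
FIRST(Q) = {1, 2, 3}
FIRST(R) = {1, 2, ε}
FIRST(S) = {1, 2, 3}
FOLLOW(P) = {1, 2, 3}
FOLLOW(Q) = {1, 2, 3}
FOLLOW(R) = {2, 3}
FOLLOW(S) = {$, 1, 2, 3}
Therefore, FOLLOW(R) = {2, 3}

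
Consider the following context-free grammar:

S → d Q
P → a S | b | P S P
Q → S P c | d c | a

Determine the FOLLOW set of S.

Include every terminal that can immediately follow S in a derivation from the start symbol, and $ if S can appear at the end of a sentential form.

We compute FOLLOW(S) using the standard algorithm.
FOLLOW(S) starts with {$}.
FIRST(P) = {a, b}
FIRST(Q) = {a, d}
FIRST(S) = {d}
FOLLOW(P) = {c, d}
FOLLOW(Q) = {$, a, b, c, d}
FOLLOW(S) = {$, a, b, c, d}
Therefore, FOLLOW(S) = {$, a, b, c, d}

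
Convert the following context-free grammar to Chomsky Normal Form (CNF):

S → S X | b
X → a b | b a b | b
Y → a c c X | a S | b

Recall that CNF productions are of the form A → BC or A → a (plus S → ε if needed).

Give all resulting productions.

S → b; TA → a; TB → b; X → b; TC → c; Y → b; S → S X; X → TA TB; X → TB X0; X0 → TA TB; Y → TA X1; X1 → TC X2; X2 → TC X; Y → TA S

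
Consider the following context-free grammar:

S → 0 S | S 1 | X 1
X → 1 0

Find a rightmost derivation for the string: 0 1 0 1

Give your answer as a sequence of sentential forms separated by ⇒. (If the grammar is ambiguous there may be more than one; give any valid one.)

S ⇒ 0 S ⇒ 0 X 1 ⇒ 0 1 0 1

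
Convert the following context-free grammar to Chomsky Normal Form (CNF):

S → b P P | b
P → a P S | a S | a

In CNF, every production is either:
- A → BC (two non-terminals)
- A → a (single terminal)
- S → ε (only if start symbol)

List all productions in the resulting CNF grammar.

TB → b; S → b; TA → a; P → a; S → TB X0; X0 → P P; P → TA X1; X1 → P S; P → TA S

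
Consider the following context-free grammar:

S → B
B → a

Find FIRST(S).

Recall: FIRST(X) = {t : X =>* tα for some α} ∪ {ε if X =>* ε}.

We compute FIRST(S) using the standard algorithm.
FIRST(B) = {a}
FIRST(S) = {a}
Therefore, FIRST(S) = {a}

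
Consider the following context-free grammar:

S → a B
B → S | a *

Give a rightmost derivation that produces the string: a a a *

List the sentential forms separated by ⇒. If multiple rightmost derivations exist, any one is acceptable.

S ⇒ a B ⇒ a S ⇒ a a B ⇒ a a a *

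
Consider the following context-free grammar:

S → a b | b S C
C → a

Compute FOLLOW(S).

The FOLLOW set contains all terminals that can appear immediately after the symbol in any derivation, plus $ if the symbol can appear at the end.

We compute FOLLOW(S) using the standard algorithm.
FOLLOW(S) starts with {$}.
FIRST(C) = {a}
FIRST(S) = {a, b}
FOLLOW(C) = {$, a}
FOLLOW(S) = {$, a}
Therefore, FOLLOW(S) = {$, a}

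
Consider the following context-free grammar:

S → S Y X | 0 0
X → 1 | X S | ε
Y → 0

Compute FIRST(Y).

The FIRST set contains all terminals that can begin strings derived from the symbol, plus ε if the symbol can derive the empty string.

We compute FIRST(Y) using the standard algorithm.
FIRST(S) = {0}
FIRST(X) = {0, 1, ε}
FIRST(Y) = {0}
Therefore, FIRST(Y) = {0}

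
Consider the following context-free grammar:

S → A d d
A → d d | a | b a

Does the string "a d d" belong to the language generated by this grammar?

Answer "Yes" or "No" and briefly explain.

Yes - a valid derivation exists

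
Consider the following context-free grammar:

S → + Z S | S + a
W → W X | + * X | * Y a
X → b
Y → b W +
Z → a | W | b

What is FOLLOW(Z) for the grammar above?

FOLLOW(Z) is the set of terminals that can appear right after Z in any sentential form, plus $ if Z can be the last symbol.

We compute FOLLOW(Z) using the standard algorithm.
FOLLOW(S) starts with {$}.
FIRST(S) = {+}
FIRST(W) = {*, +}
FIRST(X) = {b}
FIRST(Y) = {b}
FIRST(Z) = {*, +, a, b}
FOLLOW(S) = {$, +}
FOLLOW(W) = {+, b}
FOLLOW(X) = {+, b}
FOLLOW(Y) = {a}
FOLLOW(Z) = {+}
Therefore, FOLLOW(Z) = {+}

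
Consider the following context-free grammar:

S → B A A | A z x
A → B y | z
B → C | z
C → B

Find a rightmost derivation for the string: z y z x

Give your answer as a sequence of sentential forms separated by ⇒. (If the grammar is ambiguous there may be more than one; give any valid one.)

S ⇒ A z x ⇒ B y z x ⇒ z y z x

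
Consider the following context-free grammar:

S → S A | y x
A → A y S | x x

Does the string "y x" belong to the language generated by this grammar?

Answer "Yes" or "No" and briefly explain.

Yes - a valid derivation exists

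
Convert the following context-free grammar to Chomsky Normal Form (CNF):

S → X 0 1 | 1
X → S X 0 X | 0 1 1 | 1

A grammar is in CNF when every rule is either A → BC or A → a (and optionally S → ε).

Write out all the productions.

T0 → 0; T1 → 1; S → 1; X → 1; S → X X0; X0 → T0 T1; X → S X1; X1 → X X2; X2 → T0 X; X → T0 X3; X3 → T1 T1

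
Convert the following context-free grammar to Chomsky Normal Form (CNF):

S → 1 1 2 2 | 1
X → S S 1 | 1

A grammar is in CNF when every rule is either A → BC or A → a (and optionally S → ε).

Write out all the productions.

T1 → 1; T2 → 2; S → 1; X → 1; S → T1 X0; X0 → T1 X1; X1 → T2 T2; X → S X2; X2 → S T1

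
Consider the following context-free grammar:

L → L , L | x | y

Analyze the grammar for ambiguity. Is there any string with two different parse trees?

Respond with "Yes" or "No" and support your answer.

Yes - the string 'x , y , x , y , y , y' has two distinct parse trees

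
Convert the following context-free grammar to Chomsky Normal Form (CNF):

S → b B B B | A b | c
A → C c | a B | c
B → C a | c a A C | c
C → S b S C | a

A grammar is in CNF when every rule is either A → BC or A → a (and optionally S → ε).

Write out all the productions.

TB → b; S → c; TC → c; TA → a; A → c; B → c; C → a; S → TB X0; X0 → B X1; X1 → B B; S → A TB; A → C TC; A → TA B; B → C TA; B → TC X2; X2 → TA X3; X3 → A C; C → S X4; X4 → TB X5; X5 → S C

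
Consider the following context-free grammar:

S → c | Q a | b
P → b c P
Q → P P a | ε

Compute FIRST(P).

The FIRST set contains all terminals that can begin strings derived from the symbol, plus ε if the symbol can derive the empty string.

We compute FIRST(P) using the standard algorithm.
FIRST(P) = {b}
FIRST(Q) = {b, ε}
FIRST(S) = {a, b, c}
Therefore, FIRST(P) = {b}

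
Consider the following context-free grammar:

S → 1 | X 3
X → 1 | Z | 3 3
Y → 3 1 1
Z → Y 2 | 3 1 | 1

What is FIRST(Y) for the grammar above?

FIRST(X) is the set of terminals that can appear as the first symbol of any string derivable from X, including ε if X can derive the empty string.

We compute FIRST(Y) using the standard algorithm.
FIRST(S) = {1, 3}
FIRST(X) = {1, 3}
FIRST(Y) = {3}
FIRST(Z) = {1, 3}
Therefore, FIRST(Y) = {3}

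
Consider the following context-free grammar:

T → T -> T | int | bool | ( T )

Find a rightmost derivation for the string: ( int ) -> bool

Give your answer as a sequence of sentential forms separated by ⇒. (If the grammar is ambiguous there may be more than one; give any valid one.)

T ⇒ T -> T ⇒ T -> bool ⇒ ( T ) -> bool ⇒ ( int ) -> bool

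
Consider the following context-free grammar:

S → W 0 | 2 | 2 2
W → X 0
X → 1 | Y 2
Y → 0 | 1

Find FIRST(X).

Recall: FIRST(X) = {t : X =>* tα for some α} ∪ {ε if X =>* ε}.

We compute FIRST(X) using the standard algorithm.
FIRST(S) = {0, 1, 2}
FIRST(W) = {0, 1}
FIRST(X) = {0, 1}
FIRST(Y) = {0, 1}
Therefore, FIRST(X) = {0, 1}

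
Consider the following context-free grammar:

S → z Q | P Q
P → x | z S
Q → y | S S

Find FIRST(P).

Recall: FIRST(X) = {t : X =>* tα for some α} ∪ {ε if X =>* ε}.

We compute FIRST(P) using the standard algorithm.
FIRST(P) = {x, z}
FIRST(Q) = {x, y, z}
FIRST(S) = {x, z}
Therefore, FIRST(P) = {x, z}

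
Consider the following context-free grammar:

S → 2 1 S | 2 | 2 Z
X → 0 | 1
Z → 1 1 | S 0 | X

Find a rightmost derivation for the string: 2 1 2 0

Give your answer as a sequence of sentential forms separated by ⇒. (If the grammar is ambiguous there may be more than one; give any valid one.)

S ⇒ 2 1 S ⇒ 2 1 2 Z ⇒ 2 1 2 X ⇒ 2 1 2 0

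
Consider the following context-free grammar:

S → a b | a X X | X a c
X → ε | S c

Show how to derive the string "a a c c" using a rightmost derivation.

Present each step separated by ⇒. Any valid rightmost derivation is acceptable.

S ⇒ a X X ⇒ a X ⇒ a S c ⇒ a X a c c ⇒ a a c c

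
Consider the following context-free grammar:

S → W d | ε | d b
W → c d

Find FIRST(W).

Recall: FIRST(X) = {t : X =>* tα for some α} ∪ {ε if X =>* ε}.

We compute FIRST(W) using the standard algorithm.
FIRST(S) = {c, d, ε}
FIRST(W) = {c}
Therefore, FIRST(W) = {c}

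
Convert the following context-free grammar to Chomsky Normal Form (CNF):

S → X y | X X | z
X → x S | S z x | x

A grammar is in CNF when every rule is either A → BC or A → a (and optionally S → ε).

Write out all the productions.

TY → y; S → z; TX → x; TZ → z; X → x; S → X TY; S → X X; X → TX S; X → S X0; X0 → TZ TX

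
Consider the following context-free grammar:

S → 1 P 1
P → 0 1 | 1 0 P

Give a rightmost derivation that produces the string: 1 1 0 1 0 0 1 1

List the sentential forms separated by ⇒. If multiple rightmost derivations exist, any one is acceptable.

S ⇒ 1 P 1 ⇒ 1 1 0 P 1 ⇒ 1 1 0 1 0 P 1 ⇒ 1 1 0 1 0 0 1 1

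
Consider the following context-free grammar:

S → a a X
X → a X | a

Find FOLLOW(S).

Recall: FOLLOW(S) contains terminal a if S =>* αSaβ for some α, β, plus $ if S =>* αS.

We compute FOLLOW(S) using the standard algorithm.
FOLLOW(S) starts with {$}.
FIRST(S) = {a}
FIRST(X) = {a}
FOLLOW(S) = {$}
FOLLOW(X) = {$}
Therefore, FOLLOW(S) = {$}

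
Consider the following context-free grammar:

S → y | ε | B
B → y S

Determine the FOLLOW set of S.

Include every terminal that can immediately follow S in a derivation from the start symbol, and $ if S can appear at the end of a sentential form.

We compute FOLLOW(S) using the standard algorithm.
FOLLOW(S) starts with {$}.
FIRST(B) = {y}
FIRST(S) = {y, ε}
FOLLOW(B) = {$}
FOLLOW(S) = {$}
Therefore, FOLLOW(S) = {$}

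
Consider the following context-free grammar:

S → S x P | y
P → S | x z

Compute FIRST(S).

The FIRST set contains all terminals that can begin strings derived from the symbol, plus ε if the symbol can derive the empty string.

We compute FIRST(S) using the standard algorithm.
FIRST(P) = {x, y}
FIRST(S) = {y}
Therefore, FIRST(S) = {y}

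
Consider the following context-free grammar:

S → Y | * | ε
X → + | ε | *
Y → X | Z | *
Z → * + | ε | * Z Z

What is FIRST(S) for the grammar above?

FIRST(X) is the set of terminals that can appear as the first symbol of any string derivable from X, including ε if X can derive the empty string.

We compute FIRST(S) using the standard algorithm.
FIRST(S) = {*, +, ε}
FIRST(X) = {*, +, ε}
FIRST(Y) = {*, +, ε}
FIRST(Z) = {*, ε}
Therefore, FIRST(S) = {*, +, ε}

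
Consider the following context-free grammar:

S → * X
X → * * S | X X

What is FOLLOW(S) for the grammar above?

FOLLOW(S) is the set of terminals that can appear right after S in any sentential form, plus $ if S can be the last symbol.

We compute FOLLOW(S) using the standard algorithm.
FOLLOW(S) starts with {$}.
FIRST(S) = {*}
FIRST(X) = {*}
FOLLOW(S) = {$, *}
FOLLOW(X) = {$, *}
Therefore, FOLLOW(S) = {$, *}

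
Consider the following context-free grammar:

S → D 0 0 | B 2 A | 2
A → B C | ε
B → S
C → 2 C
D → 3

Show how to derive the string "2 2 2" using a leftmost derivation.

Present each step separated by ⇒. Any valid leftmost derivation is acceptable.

S ⇒ B 2 A ⇒ S 2 A ⇒ B 2 A 2 A ⇒ S 2 A 2 A ⇒ 2 2 A 2 A ⇒ 2 2 2 A ⇒ 2 2 2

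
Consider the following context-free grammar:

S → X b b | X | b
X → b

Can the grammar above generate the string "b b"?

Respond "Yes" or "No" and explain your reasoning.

No - no valid derivation exists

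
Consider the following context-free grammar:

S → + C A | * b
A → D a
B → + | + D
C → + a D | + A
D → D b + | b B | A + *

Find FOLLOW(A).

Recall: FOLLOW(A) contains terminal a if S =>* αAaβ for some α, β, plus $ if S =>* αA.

We compute FOLLOW(A) using the standard algorithm.
FOLLOW(S) starts with {$}.
FIRST(A) = {b}
FIRST(B) = {+}
FIRST(C) = {+}
FIRST(D) = {b}
FIRST(S) = {*, +}
FOLLOW(A) = {$, +, b}
FOLLOW(B) = {a, b}
FOLLOW(C) = {b}
FOLLOW(D) = {a, b}
FOLLOW(S) = {$}
Therefore, FOLLOW(A) = {$, +, b}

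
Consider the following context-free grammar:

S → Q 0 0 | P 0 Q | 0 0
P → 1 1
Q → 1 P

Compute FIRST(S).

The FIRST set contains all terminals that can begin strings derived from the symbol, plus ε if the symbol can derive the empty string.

We compute FIRST(S) using the standard algorithm.
FIRST(P) = {1}
FIRST(Q) = {1}
FIRST(S) = {0, 1}
Therefore, FIRST(S) = {0, 1}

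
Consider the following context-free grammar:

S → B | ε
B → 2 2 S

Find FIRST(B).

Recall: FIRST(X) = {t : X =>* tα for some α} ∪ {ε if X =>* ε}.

We compute FIRST(B) using the standard algorithm.
FIRST(B) = {2}
FIRST(S) = {2, ε}
Therefore, FIRST(B) = {2}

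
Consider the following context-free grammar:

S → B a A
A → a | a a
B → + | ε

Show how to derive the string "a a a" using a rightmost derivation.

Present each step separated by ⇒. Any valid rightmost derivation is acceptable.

S ⇒ B a A ⇒ B a a a ⇒ a a a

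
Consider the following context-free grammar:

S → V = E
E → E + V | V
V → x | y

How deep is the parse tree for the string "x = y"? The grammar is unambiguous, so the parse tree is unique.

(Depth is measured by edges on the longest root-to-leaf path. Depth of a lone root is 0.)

3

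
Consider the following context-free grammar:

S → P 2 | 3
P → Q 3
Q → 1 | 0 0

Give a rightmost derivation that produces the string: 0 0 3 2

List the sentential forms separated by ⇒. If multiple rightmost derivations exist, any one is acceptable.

S ⇒ P 2 ⇒ Q 3 2 ⇒ 0 0 3 2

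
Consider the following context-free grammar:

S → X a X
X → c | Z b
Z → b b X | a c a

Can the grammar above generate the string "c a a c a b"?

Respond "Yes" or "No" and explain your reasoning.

Yes - a valid derivation exists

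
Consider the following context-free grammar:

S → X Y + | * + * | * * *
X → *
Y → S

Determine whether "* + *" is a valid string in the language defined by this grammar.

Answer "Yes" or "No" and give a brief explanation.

Yes - a valid derivation exists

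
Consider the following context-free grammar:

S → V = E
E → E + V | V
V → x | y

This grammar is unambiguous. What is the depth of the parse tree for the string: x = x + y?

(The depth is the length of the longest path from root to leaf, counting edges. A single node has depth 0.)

4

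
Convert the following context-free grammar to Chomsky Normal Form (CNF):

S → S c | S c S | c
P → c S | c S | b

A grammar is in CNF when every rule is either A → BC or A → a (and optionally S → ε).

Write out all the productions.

TC → c; S → c; P → b; S → S TC; S → S X0; X0 → TC S; P → TC S; P → TC S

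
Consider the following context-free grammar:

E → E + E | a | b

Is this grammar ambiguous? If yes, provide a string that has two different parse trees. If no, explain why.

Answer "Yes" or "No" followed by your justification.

Yes - the string 'a + b + b + a' has two distinct leftmost derivations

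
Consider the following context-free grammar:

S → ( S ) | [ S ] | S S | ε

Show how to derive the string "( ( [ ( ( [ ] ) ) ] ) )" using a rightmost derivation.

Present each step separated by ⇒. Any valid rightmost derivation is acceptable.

S ⇒ ( S ) ⇒ ( ( S ) ) ⇒ ( ( [ S ] ) ) ⇒ ( ( [ ( S ) ] ) ) ⇒ ( ( [ ( ( S ) ) ] ) ) ⇒ ( ( [ ( ( [ S ] ) ) ] ) ) ⇒ ( ( [ ( ( [ ] ) ) ] ) )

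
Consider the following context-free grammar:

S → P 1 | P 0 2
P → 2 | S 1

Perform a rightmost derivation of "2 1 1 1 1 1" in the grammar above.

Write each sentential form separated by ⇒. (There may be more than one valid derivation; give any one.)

S ⇒ P 1 ⇒ S 1 1 ⇒ P 1 1 1 ⇒ S 1 1 1 1 ⇒ P 1 1 1 1 1 ⇒ 2 1 1 1 1 1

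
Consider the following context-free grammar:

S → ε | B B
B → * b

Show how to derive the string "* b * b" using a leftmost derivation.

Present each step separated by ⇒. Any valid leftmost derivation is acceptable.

S ⇒ B B ⇒ * b B ⇒ * b * b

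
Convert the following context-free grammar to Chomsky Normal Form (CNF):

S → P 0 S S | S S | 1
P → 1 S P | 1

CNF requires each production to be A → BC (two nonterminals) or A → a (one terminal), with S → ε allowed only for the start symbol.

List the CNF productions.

T0 → 0; S → 1; T1 → 1; P → 1; S → P X0; X0 → T0 X1; X1 → S S; S → S S; P → T1 X2; X2 → S P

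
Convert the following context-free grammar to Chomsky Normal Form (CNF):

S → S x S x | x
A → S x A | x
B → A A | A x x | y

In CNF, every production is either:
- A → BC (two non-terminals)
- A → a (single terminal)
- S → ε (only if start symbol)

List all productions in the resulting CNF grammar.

TX → x; S → x; A → x; B → y; S → S X0; X0 → TX X1; X1 → S TX; A → S X2; X2 → TX A; B → A A; B → A X3; X3 → TX TX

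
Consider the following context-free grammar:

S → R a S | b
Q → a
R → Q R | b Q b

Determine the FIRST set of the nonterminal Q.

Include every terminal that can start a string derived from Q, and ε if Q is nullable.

We compute FIRST(Q) using the standard algorithm.
FIRST(Q) = {a}
FIRST(R) = {a, b}
FIRST(S) = {a, b}
Therefore, FIRST(Q) = {a}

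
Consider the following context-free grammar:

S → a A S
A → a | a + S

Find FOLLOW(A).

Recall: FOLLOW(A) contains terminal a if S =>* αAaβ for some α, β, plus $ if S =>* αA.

We compute FOLLOW(A) using the standard algorithm.
FOLLOW(S) starts with {$}.
FIRST(A) = {a}
FIRST(S) = {a}
FOLLOW(A) = {a}
FOLLOW(S) = {$, a}
Therefore, FOLLOW(A) = {a}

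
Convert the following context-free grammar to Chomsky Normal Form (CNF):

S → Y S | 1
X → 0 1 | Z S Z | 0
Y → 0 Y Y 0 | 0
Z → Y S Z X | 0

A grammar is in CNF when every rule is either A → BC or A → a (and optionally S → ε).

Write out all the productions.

S → 1; T0 → 0; T1 → 1; X → 0; Y → 0; Z → 0; S → Y S; X → T0 T1; X → Z X0; X0 → S Z; Y → T0 X1; X1 → Y X2; X2 → Y T0; Z → Y X3; X3 → S X4; X4 → Z X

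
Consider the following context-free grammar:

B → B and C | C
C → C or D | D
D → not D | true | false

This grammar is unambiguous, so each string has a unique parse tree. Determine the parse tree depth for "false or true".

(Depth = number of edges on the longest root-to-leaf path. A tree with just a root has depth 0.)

4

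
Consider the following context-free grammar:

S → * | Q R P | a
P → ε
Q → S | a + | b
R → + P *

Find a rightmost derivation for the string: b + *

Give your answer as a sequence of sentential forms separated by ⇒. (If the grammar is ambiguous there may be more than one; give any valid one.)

S ⇒ Q R P ⇒ Q R ⇒ Q + P * ⇒ Q + * ⇒ b + *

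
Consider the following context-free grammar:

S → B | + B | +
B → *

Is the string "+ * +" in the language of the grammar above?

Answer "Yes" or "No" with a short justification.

No - no valid derivation exists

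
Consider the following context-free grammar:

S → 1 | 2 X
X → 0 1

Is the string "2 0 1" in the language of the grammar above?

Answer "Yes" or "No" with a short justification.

Yes - a valid derivation exists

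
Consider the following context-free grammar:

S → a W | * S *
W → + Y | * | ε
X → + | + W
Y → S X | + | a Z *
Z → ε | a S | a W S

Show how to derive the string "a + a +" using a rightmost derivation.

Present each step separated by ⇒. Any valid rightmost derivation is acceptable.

S ⇒ a W ⇒ a + Y ⇒ a + S X ⇒ a + S + ⇒ a + a W + ⇒ a + a +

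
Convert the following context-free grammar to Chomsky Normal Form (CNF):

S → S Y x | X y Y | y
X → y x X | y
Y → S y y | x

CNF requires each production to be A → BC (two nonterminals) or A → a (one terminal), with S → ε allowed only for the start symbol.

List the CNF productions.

TX → x; TY → y; S → y; X → y; Y → x; S → S X0; X0 → Y TX; S → X X1; X1 → TY Y; X → TY X2; X2 → TX X; Y → S X3; X3 → TY TY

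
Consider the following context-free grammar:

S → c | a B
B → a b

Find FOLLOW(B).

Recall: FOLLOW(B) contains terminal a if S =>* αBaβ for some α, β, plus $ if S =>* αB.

We compute FOLLOW(B) using the standard algorithm.
FOLLOW(S) starts with {$}.
FIRST(B) = {a}
FIRST(S) = {a, c}
FOLLOW(B) = {$}
FOLLOW(S) = {$}
Therefore, FOLLOW(B) = {$}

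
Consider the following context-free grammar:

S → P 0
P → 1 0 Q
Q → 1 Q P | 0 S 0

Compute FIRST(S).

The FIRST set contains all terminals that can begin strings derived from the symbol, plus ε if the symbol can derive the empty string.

We compute FIRST(S) using the standard algorithm.
FIRST(P) = {1}
FIRST(Q) = {0, 1}
FIRST(S) = {1}
Therefore, FIRST(S) = {1}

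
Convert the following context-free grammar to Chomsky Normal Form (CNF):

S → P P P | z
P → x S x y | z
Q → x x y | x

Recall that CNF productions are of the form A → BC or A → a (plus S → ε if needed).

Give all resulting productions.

S → z; TX → x; TY → y; P → z; Q → x; S → P X0; X0 → P P; P → TX X1; X1 → S X2; X2 → TX TY; Q → TX X3; X3 → TX TY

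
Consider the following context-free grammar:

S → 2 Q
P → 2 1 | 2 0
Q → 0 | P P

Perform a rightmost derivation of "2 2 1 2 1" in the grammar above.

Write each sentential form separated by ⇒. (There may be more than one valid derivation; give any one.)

S ⇒ 2 Q ⇒ 2 P P ⇒ 2 P 2 1 ⇒ 2 2 1 2 1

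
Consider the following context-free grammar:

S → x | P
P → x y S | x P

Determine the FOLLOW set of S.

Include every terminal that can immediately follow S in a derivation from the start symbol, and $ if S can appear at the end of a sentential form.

We compute FOLLOW(S) using the standard algorithm.
FOLLOW(S) starts with {$}.
FIRST(P) = {x}
FIRST(S) = {x}
FOLLOW(P) = {$}
FOLLOW(S) = {$}
Therefore, FOLLOW(S) = {$}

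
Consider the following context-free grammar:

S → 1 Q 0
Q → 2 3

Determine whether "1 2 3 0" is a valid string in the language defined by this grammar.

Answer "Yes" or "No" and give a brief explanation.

Yes - a valid derivation exists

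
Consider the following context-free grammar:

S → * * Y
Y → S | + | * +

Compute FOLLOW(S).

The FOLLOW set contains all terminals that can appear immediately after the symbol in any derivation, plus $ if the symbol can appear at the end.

We compute FOLLOW(S) using the standard algorithm.
FOLLOW(S) starts with {$}.
FIRST(S) = {*}
FIRST(Y) = {*, +}
FOLLOW(S) = {$}
FOLLOW(Y) = {$}
Therefore, FOLLOW(S) = {$}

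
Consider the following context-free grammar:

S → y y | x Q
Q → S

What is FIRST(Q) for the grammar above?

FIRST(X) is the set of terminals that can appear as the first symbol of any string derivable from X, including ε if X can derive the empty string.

We compute FIRST(Q) using the standard algorithm.
FIRST(Q) = {x, y}
FIRST(S) = {x, y}
Therefore, FIRST(Q) = {x, y}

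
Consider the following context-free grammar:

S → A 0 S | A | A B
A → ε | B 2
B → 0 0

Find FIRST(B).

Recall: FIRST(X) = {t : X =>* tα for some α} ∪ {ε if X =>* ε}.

We compute FIRST(B) using the standard algorithm.
FIRST(A) = {0, ε}
FIRST(B) = {0}
FIRST(S) = {0, ε}
Therefore, FIRST(B) = {0}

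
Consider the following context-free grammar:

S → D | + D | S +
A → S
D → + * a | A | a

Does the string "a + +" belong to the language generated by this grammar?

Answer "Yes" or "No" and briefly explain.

Yes - a valid derivation exists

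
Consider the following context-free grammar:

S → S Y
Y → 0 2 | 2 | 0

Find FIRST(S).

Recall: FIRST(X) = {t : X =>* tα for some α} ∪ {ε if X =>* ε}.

We compute FIRST(S) using the standard algorithm.
FIRST(S) = {}
FIRST(Y) = {0, 2}
Therefore, FIRST(S) = {}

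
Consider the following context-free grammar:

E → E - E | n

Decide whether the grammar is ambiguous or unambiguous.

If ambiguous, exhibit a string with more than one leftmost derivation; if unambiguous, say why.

Ambiguous - the string 'n - n - n - n - n' has two distinct leftmost derivations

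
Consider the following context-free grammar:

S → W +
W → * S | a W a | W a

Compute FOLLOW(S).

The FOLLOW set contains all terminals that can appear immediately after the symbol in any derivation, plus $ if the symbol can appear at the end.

We compute FOLLOW(S) using the standard algorithm.
FOLLOW(S) starts with {$}.
FIRST(S) = {*, a}
FIRST(W) = {*, a}
FOLLOW(S) = {$, +, a}
FOLLOW(W) = {+, a}
Therefore, FOLLOW(S) = {$, +, a}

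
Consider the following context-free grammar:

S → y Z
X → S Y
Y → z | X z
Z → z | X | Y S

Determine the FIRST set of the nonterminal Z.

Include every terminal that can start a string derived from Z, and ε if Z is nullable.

We compute FIRST(Z) using the standard algorithm.
FIRST(S) = {y}
FIRST(X) = {y}
FIRST(Y) = {y, z}
FIRST(Z) = {y, z}
Therefore, FIRST(Z) = {y, z}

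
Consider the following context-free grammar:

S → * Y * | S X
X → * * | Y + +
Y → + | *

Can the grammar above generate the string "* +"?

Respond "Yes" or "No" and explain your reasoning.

No - no valid derivation exists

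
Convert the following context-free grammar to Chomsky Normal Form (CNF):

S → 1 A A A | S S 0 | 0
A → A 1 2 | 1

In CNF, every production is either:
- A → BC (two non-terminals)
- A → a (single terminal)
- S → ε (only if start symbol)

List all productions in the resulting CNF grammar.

T1 → 1; T0 → 0; S → 0; T2 → 2; A → 1; S → T1 X0; X0 → A X1; X1 → A A; S → S X2; X2 → S T0; A → A X3; X3 → T1 T2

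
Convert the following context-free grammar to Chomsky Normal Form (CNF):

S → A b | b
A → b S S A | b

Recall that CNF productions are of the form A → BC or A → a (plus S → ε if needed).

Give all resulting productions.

TB → b; S → b; A → b; S → A TB; A → TB X0; X0 → S X1; X1 → S A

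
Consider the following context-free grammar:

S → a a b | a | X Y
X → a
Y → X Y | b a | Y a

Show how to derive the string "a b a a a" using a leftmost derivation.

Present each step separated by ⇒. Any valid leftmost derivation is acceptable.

S ⇒ X Y ⇒ a Y ⇒ a Y a ⇒ a Y a a ⇒ a b a a a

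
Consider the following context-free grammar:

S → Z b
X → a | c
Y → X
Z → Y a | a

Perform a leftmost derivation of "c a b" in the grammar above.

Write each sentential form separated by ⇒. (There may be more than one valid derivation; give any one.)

S ⇒ Z b ⇒ Y a b ⇒ X a b ⇒ c a b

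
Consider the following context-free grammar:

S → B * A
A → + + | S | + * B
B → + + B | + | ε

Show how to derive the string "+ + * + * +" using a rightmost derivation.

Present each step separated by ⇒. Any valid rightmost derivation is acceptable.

S ⇒ B * A ⇒ B * + * B ⇒ B * + * + ⇒ + + B * + * + ⇒ + + * + * +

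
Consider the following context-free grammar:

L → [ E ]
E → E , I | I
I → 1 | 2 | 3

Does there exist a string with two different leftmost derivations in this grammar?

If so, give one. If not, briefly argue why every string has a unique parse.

No - every string in the language has a unique leftmost derivation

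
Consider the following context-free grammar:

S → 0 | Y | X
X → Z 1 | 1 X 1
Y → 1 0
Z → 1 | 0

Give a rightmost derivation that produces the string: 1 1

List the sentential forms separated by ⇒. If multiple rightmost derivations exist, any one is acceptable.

S ⇒ X ⇒ Z 1 ⇒ 1 1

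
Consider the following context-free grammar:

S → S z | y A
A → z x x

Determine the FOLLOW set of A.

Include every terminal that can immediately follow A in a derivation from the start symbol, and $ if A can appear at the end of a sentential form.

We compute FOLLOW(A) using the standard algorithm.
FOLLOW(S) starts with {$}.
FIRST(A) = {z}
FIRST(S) = {y}
FOLLOW(A) = {$, z}
FOLLOW(S) = {$, z}
Therefore, FOLLOW(A) = {$, z}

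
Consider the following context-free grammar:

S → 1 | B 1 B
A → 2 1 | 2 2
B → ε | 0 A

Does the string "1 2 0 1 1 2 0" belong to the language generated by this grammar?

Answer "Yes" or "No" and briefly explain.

No - no valid derivation exists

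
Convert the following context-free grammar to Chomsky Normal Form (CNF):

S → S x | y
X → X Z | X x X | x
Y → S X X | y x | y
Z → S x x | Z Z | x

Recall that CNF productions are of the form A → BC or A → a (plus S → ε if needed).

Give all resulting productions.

TX → x; S → y; X → x; TY → y; Y → y; Z → x; S → S TX; X → X Z; X → X X0; X0 → TX X; Y → S X1; X1 → X X; Y → TY TX; Z → S X2; X2 → TX TX; Z → Z Z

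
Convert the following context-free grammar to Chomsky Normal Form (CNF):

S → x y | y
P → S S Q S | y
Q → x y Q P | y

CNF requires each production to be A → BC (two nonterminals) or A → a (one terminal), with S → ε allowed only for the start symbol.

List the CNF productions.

TX → x; TY → y; S → y; P → y; Q → y; S → TX TY; P → S X0; X0 → S X1; X1 → Q S; Q → TX X2; X2 → TY X3; X3 → Q P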